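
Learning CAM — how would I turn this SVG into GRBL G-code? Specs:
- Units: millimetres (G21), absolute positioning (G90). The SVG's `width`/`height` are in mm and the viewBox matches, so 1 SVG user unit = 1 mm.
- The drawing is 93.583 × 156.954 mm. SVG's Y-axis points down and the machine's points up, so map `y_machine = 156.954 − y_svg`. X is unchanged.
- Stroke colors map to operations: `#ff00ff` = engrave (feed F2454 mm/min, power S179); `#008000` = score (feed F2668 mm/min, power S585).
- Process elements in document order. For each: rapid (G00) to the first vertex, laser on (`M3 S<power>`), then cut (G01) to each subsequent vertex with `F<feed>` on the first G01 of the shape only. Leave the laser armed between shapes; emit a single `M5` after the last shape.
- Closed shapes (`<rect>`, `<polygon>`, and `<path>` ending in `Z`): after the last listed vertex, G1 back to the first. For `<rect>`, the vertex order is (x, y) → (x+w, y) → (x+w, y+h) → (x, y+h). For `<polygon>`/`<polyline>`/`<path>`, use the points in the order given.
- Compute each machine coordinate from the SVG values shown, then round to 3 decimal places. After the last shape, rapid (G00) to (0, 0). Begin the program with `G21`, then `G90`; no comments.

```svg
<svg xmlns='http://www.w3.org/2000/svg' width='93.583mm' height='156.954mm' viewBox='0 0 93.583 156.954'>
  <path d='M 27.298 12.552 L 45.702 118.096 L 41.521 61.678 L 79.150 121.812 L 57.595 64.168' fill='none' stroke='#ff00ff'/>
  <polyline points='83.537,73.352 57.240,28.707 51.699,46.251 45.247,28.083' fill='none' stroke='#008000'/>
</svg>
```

G21
G90
G00 X27.298 Y144.402
M3 S179
G01 X45.702 Y38.858 F2454
G01 X41.521 Y95.276
G01 X79.150 Y35.142
G01 X57.595 Y92.786
G00 X83.537 Y83.602
M3 S585
G01 X57.240 Y128.247 F2668
G01 X51.699 Y110.703
G01 X45.247 Y128.871
M5
G00 X0.000 Y0.000

Since the viewBox matches the mm dimensions, user units are millimetres directly. The only transform is the Y-flip y_m = 156.954 − y_svg.

Shape 1 is a open polyline drawn with `<path>`. Its stroke #ff00ff means engrave at S179, F2454. After flipping Y the toolpath is (27.298,144.402) → (45.702,38.858) → (41.521,95.276) → (79.150,35.142) → (57.595,92.786).

Shape 2 is a open polyline drawn with `<polyline>`. Its stroke #008000 means score at S585, F2668. After flipping Y the toolpath is (83.537,83.602) → (57.240,128.247) → (51.699,110.703) → (45.247,128.871).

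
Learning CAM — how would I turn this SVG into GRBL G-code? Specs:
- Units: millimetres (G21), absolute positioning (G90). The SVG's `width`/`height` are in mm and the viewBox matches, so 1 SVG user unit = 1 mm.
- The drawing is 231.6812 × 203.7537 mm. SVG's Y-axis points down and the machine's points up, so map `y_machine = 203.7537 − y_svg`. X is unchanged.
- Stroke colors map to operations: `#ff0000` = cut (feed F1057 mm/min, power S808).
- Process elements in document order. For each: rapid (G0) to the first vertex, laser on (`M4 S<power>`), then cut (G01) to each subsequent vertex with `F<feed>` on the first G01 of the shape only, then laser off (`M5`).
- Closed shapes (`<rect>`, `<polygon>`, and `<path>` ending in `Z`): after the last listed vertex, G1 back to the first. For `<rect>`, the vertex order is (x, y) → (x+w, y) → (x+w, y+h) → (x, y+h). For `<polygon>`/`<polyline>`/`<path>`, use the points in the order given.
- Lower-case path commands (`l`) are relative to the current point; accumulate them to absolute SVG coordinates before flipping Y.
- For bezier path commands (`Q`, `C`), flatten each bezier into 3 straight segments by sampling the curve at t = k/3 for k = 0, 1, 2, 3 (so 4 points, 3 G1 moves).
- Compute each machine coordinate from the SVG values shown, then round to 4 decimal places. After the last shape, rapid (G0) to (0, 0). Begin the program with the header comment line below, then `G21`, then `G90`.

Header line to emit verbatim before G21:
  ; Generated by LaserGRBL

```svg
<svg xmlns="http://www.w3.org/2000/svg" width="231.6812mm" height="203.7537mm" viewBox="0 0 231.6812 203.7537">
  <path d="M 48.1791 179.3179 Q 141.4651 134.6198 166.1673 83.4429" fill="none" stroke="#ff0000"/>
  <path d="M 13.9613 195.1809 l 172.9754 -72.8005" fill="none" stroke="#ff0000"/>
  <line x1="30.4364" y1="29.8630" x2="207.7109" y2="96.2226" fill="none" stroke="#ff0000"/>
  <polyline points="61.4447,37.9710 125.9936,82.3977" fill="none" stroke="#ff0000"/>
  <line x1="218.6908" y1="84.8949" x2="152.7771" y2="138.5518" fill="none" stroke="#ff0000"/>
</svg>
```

; Generated by LaserGRBL
G21
G90
G0 X48.1791 Y24.4358
M4 S808
G01 X102.7493 Y54.9544 F1057
G01 X142.0787 Y86.9127
G01 X166.1673 Y120.3108
M5
G0 X13.9613 Y8.5728
M4 S808
G01 X186.9367 Y81.3733 F1057
M5
G0 X30.4364 Y173.8907
M4 S808
G01 X207.7109 Y107.5311 F1057
M5
G0 X61.4447 Y165.7827
M4 S808
G01 X125.9936 Y121.3560 F1057
M5
G0 X218.6908 Y118.8588
M4 S808
G01 X152.7771 Y65.2019 F1057
M5
G0 X0.0000 Y0.0000

viewBox `0 0 231.6812 203.7537` with mm width/height → 1 unit = 1 mm. Flip: y_m = 203.7537 − y_svg.

**Shape 1** — `<path>` quadratic bezier, stroke `#ff0000` → cut (S808, F1057). Control points (SVG): P0=(48.1791,179.3179), P1=(141.4651,134.6198), P2=(166.1673,83.4429); sampled at t=k/3. Machine vertices: (48.1791,24.4358) → (102.7493,54.9544) → (142.0787,86.9127) → (166.1673,120.3108). Open path.

**Shape 2** — `<path>` line segment, stroke `#ff0000` → cut (S808, F1057). Machine vertices: (13.9613,8.5728) → (186.9367,81.3733). Open path.

**Shape 3** — `<line>` line segment, stroke `#ff0000` → cut (S808, F1057). Machine vertices: (30.4364,173.8907) → (207.7109,107.5311). Open path.

**Shape 4** — `<polyline>` line segment, stroke `#ff0000` → cut (S808, F1057). Machine vertices: (61.4447,165.7827) → (125.9936,121.3560). Open path.

**Shape 5** — `<line>` line segment, stroke `#ff0000` → cut (S808, F1057). Machine vertices: (218.6908,118.8588) → (152.7771,65.2019). Open path.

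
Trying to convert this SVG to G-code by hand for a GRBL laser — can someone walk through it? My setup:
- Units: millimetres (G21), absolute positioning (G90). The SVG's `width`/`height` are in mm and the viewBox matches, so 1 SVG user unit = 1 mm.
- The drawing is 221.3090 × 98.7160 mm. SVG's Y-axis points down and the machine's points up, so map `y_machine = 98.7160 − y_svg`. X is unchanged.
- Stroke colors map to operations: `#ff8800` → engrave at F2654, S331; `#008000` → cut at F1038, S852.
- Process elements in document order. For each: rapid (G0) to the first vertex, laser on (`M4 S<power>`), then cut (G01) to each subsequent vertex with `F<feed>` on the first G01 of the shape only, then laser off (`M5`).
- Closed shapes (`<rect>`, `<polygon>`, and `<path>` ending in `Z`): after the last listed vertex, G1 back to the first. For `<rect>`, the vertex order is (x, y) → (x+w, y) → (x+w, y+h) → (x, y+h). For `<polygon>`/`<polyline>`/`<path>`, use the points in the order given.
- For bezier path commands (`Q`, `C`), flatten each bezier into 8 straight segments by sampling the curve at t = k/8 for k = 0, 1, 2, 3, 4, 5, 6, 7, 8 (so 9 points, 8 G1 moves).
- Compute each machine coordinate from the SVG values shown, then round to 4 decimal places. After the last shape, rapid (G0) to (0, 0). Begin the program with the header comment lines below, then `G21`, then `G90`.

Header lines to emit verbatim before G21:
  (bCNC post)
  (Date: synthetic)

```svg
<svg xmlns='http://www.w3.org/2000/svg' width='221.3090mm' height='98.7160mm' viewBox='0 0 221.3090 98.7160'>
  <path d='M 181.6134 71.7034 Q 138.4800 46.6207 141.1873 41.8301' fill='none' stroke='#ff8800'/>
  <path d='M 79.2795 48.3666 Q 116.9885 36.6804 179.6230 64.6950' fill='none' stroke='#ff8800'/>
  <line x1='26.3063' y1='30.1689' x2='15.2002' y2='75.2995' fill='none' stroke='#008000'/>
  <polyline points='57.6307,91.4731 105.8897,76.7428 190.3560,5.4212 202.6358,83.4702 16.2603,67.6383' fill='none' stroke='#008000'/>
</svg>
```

(bCNC post)
(Date: synthetic)
G21
G90
G0 X181.6134 Y27.0126
M4 S331
G01 X171.5463 Y32.9662 F2654
G01 X162.9117 Y38.2857
G01 X155.7097 Y42.9710
G01 X149.9402 Y47.0223
G01 X145.6032 Y50.4394
G01 X142.6987 Y53.2223
G01 X141.2267 Y55.3712
G01 X141.1873 Y56.8859
M5
G0 X79.2795 Y50.3494
M4 S331
G01 X89.0962 Y52.6506 F2654
G01 X99.6918 Y53.7112
G01 X111.0664 Y53.5311
G01 X123.2199 Y52.1104
G01 X136.1523 Y49.4490
G01 X149.8636 Y45.5470
G01 X164.3538 Y40.4043
G01 X179.6230 Y34.0210
M5
G0 X26.3063 Y68.5471
M4 S852
G01 X15.2002 Y23.4165 F1038
M5
G0 X57.6307 Y7.2429
M4 S852
G01 X105.8897 Y21.9732 F1038
G01 X190.3560 Y93.2948
G01 X202.6358 Y15.2458
G01 X16.2603 Y31.0777
M5
G0 X0.0000 Y0.0000

viewBox `0 0 221.3090 98.7160` with mm width/height → 1 unit = 1 mm. Flip: y_m = 98.7160 − y_svg.

**Shape 1** — `<path>` quadratic bezier, stroke `#ff8800` → engrave (S331, F2654). Control points (SVG): P0=(181.6134,71.7034), P1=(138.4800,46.6207), P2=(141.1873,41.8301); sampled at t=k/8. Machine vertices: (181.6134,27.0126) → (171.5463,32.9662) → (162.9117,38.2857) → (155.7097,42.9710) → (149.9402,47.0223) → (145.6032,50.4394) → (142.6987,53.2223) → (141.2267,55.3712) → (141.1873,56.8859). Open path.

**Shape 2** — `<path>` quadratic bezier, stroke `#ff8800` → engrave (S331, F2654). Control points (SVG): P0=(79.2795,48.3666), P1=(116.9885,36.6804), P2=(179.6230,64.6950); sampled at t=k/8. Machine vertices: (79.2795,50.3494) → (89.0962,52.6506) → (99.6918,53.7112) → (111.0664,53.5311) → (123.2199,52.1104) → (136.1523,49.4490) → (149.8636,45.5470) → (164.3538,40.4043) → (179.6230,34.0210). Open path.

**Shape 3** — `<line>` line segment, stroke `#008000` → cut (S852, F1038). Machine vertices: (26.3063,68.5471) → (15.2002,23.4165). Open path.

**Shape 4** — `<polyline>` open polyline, stroke `#008000` → cut (S852, F1038). Machine vertices: (57.6307,7.2429) → (105.8897,21.9732) → (190.3560,93.2948) → (202.6358,15.2458) → (16.2603,31.0777). Open path.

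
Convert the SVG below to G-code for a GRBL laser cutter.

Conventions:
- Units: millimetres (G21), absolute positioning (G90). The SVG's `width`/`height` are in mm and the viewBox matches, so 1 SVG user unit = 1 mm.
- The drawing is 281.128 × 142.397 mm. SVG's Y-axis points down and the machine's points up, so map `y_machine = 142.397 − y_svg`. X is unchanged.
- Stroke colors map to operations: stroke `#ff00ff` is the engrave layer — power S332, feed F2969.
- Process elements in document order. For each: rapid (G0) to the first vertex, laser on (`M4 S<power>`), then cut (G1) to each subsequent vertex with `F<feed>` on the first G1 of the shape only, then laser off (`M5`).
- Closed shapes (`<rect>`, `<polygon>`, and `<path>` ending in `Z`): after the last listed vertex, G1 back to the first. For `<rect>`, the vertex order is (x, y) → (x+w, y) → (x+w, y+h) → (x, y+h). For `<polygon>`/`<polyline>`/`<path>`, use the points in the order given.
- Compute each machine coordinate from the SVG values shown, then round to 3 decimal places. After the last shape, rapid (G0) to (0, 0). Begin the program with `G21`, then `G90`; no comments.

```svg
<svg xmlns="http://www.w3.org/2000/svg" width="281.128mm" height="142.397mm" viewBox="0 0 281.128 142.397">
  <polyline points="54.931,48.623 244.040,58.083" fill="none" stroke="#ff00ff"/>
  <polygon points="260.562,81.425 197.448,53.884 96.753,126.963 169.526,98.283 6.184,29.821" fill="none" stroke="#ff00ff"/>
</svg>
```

1 u = 1 mm; y_m = 142.397 − y.

[1] `<polyline>` line segment, #ff00ff→engrave S332 F2969: (54.931,93.774) → (244.040,84.314)

[2] `<polygon>` closed polygon, #ff00ff→engrave S332 F2969: (260.562,60.972) → (197.448,88.513) → (96.753,15.434) → (169.526,44.114) → (6.184,112.576) → (260.562,60.972) (closed)

G21
G90
G0 X54.931 Y93.774
M4 S332
G1 X244.040 Y84.314 F2969
M5
G0 X260.562 Y60.972
M4 S332
G1 X197.448 Y88.513 F2969
G1 X96.753 Y15.434
G1 X169.526 Y44.114
G1 X6.184 Y112.576
G1 X260.562 Y60.972
M5
G0 X0.000 Y0.000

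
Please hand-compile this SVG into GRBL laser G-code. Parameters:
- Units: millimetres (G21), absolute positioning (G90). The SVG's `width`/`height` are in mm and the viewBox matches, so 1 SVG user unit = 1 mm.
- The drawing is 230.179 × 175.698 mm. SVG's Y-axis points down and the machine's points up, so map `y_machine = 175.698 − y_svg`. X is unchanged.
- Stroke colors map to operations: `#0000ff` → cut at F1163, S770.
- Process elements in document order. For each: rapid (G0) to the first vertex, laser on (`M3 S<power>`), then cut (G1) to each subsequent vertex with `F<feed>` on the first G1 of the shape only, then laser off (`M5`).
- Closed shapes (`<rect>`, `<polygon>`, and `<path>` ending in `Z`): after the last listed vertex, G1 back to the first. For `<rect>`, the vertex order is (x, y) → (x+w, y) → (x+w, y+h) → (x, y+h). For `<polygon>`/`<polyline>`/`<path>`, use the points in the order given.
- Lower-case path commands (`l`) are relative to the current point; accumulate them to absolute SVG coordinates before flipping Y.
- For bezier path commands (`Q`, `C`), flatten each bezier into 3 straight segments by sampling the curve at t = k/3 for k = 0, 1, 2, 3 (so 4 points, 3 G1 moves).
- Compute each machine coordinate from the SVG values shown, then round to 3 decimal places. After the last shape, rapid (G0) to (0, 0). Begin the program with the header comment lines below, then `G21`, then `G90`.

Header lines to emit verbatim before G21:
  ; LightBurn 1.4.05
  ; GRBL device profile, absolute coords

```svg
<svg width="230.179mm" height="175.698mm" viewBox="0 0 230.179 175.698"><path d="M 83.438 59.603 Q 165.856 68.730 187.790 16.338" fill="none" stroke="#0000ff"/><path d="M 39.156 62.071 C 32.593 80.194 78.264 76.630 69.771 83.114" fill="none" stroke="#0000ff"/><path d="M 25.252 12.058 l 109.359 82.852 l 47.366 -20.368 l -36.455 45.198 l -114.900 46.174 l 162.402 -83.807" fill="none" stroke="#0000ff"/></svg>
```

Since the viewBox matches the mm dimensions, user units are millimetres directly. The only transform is the Y-flip y_m = 175.698 − y_svg.

Shape 1 is a quadratic bezier drawn with `<path>`. Its stroke #0000ff means cut at S770, F1163. After flipping Y the toolpath is (83.438,116.095) → (131.663,116.846) → (166.447,131.267) → (187.790,159.360).

Shape 2 is a cubic bezier drawn with `<path>`. Its stroke #0000ff means cut at S770, F1163. After flipping Y the toolpath is (39.156,113.627) → (46.064,101.558) → (64.150,96.894) → (69.771,92.584).

Shape 3 is a open polyline drawn with `<path>`. Its stroke #0000ff means cut at S770, F1163. After flipping Y the toolpath is (25.252,163.640) → (134.611,80.788) → (181.977,101.156) → (145.522,55.958) → (30.622,9.784) → (193.024,93.591).

; LightBurn 1.4.05
; GRBL device profile, absolute coords
G21
G90
G0 X83.438 Y116.095
M3 S770
G1 X131.663 Y116.846 F1163
G1 X166.447 Y131.267
G1 X187.790 Y159.360
M5
G0 X39.156 Y113.627
M3 S770
G1 X46.064 Y101.558 F1163
G1 X64.150 Y96.894
G1 X69.771 Y92.584
M5
G0 X25.252 Y163.640
M3 S770
G1 X134.611 Y80.788 F1163
G1 X181.977 Y101.156
G1 X145.522 Y55.958
G1 X30.622 Y9.784
G1 X193.024 Y93.591
M5
G0 X0.000 Y0.000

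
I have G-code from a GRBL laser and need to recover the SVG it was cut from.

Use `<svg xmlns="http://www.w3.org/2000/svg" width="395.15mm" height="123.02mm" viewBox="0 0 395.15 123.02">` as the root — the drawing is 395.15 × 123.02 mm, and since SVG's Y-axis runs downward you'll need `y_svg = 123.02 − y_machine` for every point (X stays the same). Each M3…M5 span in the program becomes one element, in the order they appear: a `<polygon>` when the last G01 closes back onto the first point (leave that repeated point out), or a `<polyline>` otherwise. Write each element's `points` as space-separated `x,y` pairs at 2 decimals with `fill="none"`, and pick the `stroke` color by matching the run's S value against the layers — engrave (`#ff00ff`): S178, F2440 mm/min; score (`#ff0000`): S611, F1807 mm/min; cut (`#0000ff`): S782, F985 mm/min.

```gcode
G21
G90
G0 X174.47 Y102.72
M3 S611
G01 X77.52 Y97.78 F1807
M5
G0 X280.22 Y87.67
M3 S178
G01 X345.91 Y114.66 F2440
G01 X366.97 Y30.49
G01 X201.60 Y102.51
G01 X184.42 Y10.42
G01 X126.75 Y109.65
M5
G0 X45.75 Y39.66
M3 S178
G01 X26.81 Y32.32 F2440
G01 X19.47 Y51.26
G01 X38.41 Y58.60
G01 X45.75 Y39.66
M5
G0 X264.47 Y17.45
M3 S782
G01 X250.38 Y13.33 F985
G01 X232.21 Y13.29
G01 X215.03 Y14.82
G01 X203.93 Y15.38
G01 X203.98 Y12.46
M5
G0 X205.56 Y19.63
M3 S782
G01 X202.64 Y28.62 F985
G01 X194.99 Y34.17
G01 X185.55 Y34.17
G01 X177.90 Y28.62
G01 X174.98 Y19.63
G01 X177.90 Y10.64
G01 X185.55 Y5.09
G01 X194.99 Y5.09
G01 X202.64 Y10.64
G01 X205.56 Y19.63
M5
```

y_svg = 123.02 − y_m.

[1] S611→`#ff0000` (score); open run; points: 174.47,20.30 77.52,25.24

[2] S178→`#ff00ff` (engrave); open run; points: 280.22,35.35 345.91,8.36 366.97,92.53 201.60,20.51 184.42,112.60 126.75,13.37

[3] S178→`#ff00ff` (engrave); closed run; points: 45.75,83.36 26.81,90.70 19.47,71.76 38.41,64.42

[4] S782→`#0000ff` (cut); open run; points: 264.47,105.57 250.38,109.69 232.21,109.73 215.03,108.20 203.93,107.64 203.98,110.56

[5] S782→`#0000ff` (cut); closed run; points: 205.56,103.39 202.64,94.40 194.99,88.85 185.55,88.85 177.90,94.40 174.98,103.39 177.90,112.38 185.55,117.93 194.99,117.93 202.64,112.38

<svg xmlns="http://www.w3.org/2000/svg" width="395.15mm" height="123.02mm" viewBox="0 0 395.15 123.02">
  <polyline points="174.47,20.30 77.52,25.24" fill="none" stroke="#ff0000"/>
  <polyline points="280.22,35.35 345.91,8.36 366.97,92.53 201.60,20.51 184.42,112.60 126.75,13.37" fill="none" stroke="#ff00ff"/>
  <polygon points="45.75,83.36 26.81,90.70 19.47,71.76 38.41,64.42" fill="none" stroke="#ff00ff"/>
  <polyline points="264.47,105.57 250.38,109.69 232.21,109.73 215.03,108.20 203.93,107.64 203.98,110.56" fill="none" stroke="#0000ff"/>
  <polygon points="205.56,103.39 202.64,94.40 194.99,88.85 185.55,88.85 177.90,94.40 174.98,103.39 177.90,112.38 185.55,117.93 194.99,117.93 202.64,112.38" fill="none" stroke="#0000ff"/>
</svg>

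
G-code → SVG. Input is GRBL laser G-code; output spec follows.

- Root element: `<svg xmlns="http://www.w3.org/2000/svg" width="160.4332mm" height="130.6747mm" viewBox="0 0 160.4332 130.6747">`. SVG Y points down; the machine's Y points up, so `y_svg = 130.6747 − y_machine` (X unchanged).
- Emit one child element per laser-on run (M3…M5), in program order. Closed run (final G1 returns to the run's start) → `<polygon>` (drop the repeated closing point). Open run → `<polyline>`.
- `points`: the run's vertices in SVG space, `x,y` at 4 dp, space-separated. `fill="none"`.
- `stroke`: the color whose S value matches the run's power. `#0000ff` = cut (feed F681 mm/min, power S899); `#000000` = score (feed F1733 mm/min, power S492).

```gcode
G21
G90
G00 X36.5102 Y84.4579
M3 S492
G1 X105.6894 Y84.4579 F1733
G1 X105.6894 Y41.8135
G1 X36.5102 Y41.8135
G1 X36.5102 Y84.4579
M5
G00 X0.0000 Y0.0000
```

Machine Y-up, SVG Y-down with viewBox height 130.6747, so y_svg = 130.6747 − y_machine; X carries over. Every run uses S492, so all elements get stroke `#000000` (score).

Run 1: The run returns to its start, so emit a `<polygon>` with points (Y-flipped): 36.5102,46.2168 105.6894,46.2168 105.6894,88.8612 36.5102,88.8612.

<svg xmlns="http://www.w3.org/2000/svg" width="160.4332mm" height="130.6747mm" viewBox="0 0 160.4332 130.6747">
  <polygon points="36.5102,46.2168 105.6894,46.2168 105.6894,88.8612 36.5102,88.8612" fill="none" stroke="#000000"/>
</svg>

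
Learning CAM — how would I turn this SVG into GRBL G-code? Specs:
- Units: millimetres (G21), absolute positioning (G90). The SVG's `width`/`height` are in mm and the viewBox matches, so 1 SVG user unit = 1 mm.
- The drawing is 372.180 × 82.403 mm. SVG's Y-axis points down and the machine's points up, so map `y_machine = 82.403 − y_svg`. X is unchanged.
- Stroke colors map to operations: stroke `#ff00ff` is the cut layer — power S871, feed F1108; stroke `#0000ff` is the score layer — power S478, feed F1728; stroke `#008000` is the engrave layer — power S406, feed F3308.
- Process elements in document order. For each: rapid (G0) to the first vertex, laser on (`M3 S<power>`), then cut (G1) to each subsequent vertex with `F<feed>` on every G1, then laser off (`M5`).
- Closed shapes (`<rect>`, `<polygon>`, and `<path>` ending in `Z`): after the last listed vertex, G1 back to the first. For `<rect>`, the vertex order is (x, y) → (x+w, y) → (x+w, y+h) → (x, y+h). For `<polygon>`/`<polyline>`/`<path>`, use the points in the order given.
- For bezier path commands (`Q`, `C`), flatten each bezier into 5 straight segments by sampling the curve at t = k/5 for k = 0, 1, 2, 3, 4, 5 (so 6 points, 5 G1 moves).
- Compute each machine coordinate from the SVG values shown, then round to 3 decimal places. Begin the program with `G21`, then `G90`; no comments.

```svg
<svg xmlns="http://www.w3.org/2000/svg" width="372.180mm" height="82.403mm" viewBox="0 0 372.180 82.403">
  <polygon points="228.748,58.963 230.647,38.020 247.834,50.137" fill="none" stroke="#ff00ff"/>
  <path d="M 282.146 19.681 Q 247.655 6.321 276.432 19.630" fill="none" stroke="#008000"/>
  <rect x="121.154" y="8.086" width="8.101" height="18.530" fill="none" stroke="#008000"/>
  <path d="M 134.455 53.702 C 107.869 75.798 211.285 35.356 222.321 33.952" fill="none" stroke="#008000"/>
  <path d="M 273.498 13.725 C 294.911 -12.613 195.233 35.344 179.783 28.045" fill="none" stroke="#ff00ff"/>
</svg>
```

Since the viewBox matches the mm dimensions, user units are millimetres directly. The only transform is the Y-flip y_m = 82.403 − y_svg.

Shape 1 is a regular polygon drawn with `<polygon>`. Its stroke #ff00ff means cut at S871, F1108. After flipping Y the toolpath is (228.748,23.440) → (230.647,44.383) → (247.834,32.266) → (228.748,23.440), returning to the start.

Shape 2 is a quadratic bezier drawn with `<path>`. Its stroke #008000 means engrave at S406, F3308. After flipping Y the toolpath is (282.146,62.722) → (270.880,66.999) → (264.676,69.143) → (263.533,69.153) → (267.452,67.030) → (276.432,62.773).

Shape 3 is a rectangle drawn with `<rect>`. Its stroke #008000 means engrave at S406, F3308. After flipping Y the toolpath is (121.154,74.317) → (129.255,74.317) → (129.255,55.787) → (121.154,55.787) → (121.154,74.317), returning to the start.

Shape 4 is a cubic bezier drawn with `<path>`. Its stroke #008000 means engrave at S406, F3308. After flipping Y the toolpath is (134.455,28.701) → (132.325,22.135) → (150.720,25.703) → (178.968,34.529) → (206.393,43.737) → (222.321,48.451).

Shape 5 is a cubic bezier drawn with `<path>`. Its stroke #ff00ff means cut at S871, F1108. After flipping Y the toolpath is (273.498,68.678) → (273.457,76.602) → (254.210,72.913) → (225.612,63.831) → (197.518,55.573) → (179.783,54.358).

G21
G90
G0 X228.748 Y23.440
M3 S871
G1 X230.647 Y44.383 F1108
G1 X247.834 Y32.266 F1108
G1 X228.748 Y23.440 F1108
M5
G0 X282.146 Y62.722
M3 S406
G1 X270.880 Y66.999 F3308
G1 X264.676 Y69.143 F3308
G1 X263.533 Y69.153 F3308
G1 X267.452 Y67.030 F3308
G1 X276.432 Y62.773 F3308
M5
G0 X121.154 Y74.317
M3 S406
G1 X129.255 Y74.317 F3308
G1 X129.255 Y55.787 F3308
G1 X121.154 Y55.787 F3308
G1 X121.154 Y74.317 F3308
M5
G0 X134.455 Y28.701
M3 S406
G1 X132.325 Y22.135 F3308
G1 X150.720 Y25.703 F3308
G1 X178.968 Y34.529 F3308
G1 X206.393 Y43.737 F3308
G1 X222.321 Y48.451 F3308
M5
G0 X273.498 Y68.678
M3 S871
G1 X273.457 Y76.602 F1108
G1 X254.210 Y72.913 F1108
G1 X225.612 Y63.831 F1108
G1 X197.518 Y55.573 F1108
G1 X179.783 Y54.358 F1108
M5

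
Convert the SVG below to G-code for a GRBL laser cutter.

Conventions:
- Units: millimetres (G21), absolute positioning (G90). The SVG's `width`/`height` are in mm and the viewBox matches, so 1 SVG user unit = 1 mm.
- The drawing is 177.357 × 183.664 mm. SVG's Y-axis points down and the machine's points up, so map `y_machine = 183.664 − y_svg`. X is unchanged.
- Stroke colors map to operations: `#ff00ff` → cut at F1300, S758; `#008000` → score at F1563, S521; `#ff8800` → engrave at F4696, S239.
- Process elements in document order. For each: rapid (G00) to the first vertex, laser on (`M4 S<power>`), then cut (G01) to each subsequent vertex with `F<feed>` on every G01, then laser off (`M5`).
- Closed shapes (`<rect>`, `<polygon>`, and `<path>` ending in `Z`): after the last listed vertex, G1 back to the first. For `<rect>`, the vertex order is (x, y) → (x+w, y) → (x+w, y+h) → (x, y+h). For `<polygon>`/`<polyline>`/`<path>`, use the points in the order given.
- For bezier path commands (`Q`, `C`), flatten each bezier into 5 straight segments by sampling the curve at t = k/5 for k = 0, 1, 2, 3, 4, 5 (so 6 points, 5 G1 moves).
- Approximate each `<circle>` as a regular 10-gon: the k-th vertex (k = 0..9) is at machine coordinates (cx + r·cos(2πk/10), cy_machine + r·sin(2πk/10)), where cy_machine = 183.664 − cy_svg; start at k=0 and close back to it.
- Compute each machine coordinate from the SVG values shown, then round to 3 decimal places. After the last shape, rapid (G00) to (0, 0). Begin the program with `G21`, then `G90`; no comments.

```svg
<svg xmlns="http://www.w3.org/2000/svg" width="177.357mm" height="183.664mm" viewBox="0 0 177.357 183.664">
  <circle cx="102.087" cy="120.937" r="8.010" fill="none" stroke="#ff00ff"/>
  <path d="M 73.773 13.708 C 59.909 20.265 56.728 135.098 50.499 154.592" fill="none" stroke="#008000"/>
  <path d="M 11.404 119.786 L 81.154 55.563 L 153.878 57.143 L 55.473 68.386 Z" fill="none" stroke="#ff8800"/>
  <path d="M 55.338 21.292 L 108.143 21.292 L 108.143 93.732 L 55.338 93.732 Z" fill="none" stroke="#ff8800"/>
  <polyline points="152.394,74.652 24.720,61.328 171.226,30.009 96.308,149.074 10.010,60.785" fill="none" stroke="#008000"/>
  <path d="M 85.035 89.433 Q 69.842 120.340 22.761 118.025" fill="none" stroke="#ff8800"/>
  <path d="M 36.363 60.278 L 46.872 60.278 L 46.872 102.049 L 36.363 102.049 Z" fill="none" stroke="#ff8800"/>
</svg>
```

G21
G90
G00 X110.097 Y62.727
M4 S758
G01 X108.567 Y67.435 F1300
G01 X104.562 Y70.345 F1300
G01 X99.612 Y70.345 F1300
G01 X95.607 Y67.435 F1300
G01 X94.077 Y62.727 F1300
G01 X95.607 Y58.019 F1300
G01 X99.612 Y55.109 F1300
G01 X104.562 Y55.109 F1300
G01 X108.567 Y58.019 F1300
G01 X110.097 Y62.727 F1300
M5
G00 X73.773 Y169.956
M4 S521
G01 X66.627 Y154.658 F1563
G01 X61.385 Y123.146 F1563
G01 X57.390 Y85.196 F1563
G01 X53.980 Y50.580 F1563
G01 X50.499 Y29.072 F1563
M5
G00 X11.404 Y63.878
M4 S239
G01 X81.154 Y128.101 F4696
G01 X153.878 Y126.521 F4696
G01 X55.473 Y115.278 F4696
G01 X11.404 Y63.878 F4696
M5
G00 X55.338 Y162.372
M4 S239
G01 X108.143 Y162.372 F4696
G01 X108.143 Y89.932 F4696
G01 X55.338 Y89.932 F4696
G01 X55.338 Y162.372 F4696
M5
G00 X152.394 Y109.012
M4 S521
G01 X24.720 Y122.336 F1563
G01 X171.226 Y153.655 F1563
G01 X96.308 Y34.590 F1563
G01 X10.010 Y122.879 F1563
M5
G00 X85.035 Y94.231
M4 S239
G01 X77.682 Y83.197 F4696
G01 X67.779 Y74.821 F4696
G01 X55.324 Y69.103 F4696
G01 X40.318 Y66.042 F4696
G01 X22.761 Y65.639 F4696
M5
G00 X36.363 Y123.386
M4 S239
G01 X46.872 Y123.386 F4696
G01 X46.872 Y81.615 F4696
G01 X36.363 Y81.615 F4696
G01 X36.363 Y123.386 F4696
M5
G00 X0.000 Y0.000

Since the viewBox matches the mm dimensions, user units are millimetres directly. The only transform is the Y-flip y_m = 183.664 − y_svg.

Shape 1 is a circle drawn with `<circle>`. Its stroke #ff00ff means cut at S758, F1300. After flipping Y the toolpath is (110.097,62.727) → (108.567,67.435) → (104.562,70.345) → (99.612,70.345) → (95.607,67.435) → (94.077,62.727) → (95.607,58.019) → (99.612,55.109) → (104.562,55.109) → (108.567,58.019) → (110.097,62.727), returning to the start.

Shape 2 is a cubic bezier drawn with `<path>`. Its stroke #008000 means score at S521, F1563. After flipping Y the toolpath is (73.773,169.956) → (66.627,154.658) → (61.385,123.146) → (57.390,85.196) → (53.980,50.580) → (50.499,29.072).

Shape 3 is a closed polygon drawn with `<path>`. Its stroke #ff8800 means engrave at S239, F4696. After flipping Y the toolpath is (11.404,63.878) → (81.154,128.101) → (153.878,126.521) → (55.473,115.278) → (11.404,63.878), returning to the start.

Shape 4 is a rectangle drawn with `<path>`. Its stroke #ff8800 means engrave at S239, F4696. After flipping Y the toolpath is (55.338,162.372) → (108.143,162.372) → (108.143,89.932) → (55.338,89.932) → (55.338,162.372), returning to the start.

Shape 5 is a open polyline drawn with `<polyline>`. Its stroke #008000 means score at S521, F1563. After flipping Y the toolpath is (152.394,109.012) → (24.720,122.336) → (171.226,153.655) → (96.308,34.590) → (10.010,122.879).

Shape 6 is a quadratic bezier drawn with `<path>`. Its stroke #ff8800 means engrave at S239, F4696. After flipping Y the toolpath is (85.035,94.231) → (77.682,83.197) → (67.779,74.821) → (55.324,69.103) → (40.318,66.042) → (22.761,65.639).

Shape 7 is a rectangle drawn with `<path>`. Its stroke #ff8800 means engrave at S239, F4696. After flipping Y the toolpath is (36.363,123.386) → (46.872,123.386) → (46.872,81.615) → (36.363,81.615) → (36.363,123.386), returning to the start.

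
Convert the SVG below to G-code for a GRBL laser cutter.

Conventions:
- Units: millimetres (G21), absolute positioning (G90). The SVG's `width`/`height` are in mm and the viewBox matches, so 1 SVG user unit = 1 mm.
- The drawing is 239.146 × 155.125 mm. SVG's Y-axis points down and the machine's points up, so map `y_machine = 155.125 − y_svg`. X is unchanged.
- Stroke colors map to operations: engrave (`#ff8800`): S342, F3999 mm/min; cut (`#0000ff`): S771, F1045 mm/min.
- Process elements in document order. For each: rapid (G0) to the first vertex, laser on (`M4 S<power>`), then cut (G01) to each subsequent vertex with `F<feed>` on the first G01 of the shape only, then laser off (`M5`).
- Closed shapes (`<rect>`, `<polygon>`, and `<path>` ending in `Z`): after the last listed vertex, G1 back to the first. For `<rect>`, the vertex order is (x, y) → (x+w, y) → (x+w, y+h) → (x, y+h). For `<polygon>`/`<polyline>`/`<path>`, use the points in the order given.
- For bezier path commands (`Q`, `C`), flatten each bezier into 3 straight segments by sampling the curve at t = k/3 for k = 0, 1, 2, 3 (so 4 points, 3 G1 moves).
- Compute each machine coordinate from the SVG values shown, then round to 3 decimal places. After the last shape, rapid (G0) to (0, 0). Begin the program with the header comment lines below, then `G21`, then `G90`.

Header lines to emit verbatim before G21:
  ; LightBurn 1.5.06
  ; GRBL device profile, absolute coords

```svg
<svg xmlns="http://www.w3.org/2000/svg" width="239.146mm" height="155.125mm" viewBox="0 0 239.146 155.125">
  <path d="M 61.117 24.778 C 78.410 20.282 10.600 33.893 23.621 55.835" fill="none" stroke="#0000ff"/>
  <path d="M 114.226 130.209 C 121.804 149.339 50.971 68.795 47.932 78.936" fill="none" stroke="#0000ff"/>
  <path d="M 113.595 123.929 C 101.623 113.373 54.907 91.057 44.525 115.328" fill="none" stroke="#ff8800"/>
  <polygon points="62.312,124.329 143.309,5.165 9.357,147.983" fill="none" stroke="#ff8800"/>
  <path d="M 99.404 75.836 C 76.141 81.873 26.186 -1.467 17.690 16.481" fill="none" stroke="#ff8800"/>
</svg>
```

1 u = 1 mm; y_m = 155.125 − y.

[1] `<path>` cubic bezier, #0000ff→cut S771 F1045: (61.117,130.347) → (56.188,129.169) → (31.398,118.093) → (23.621,99.290)

[2] `<path>` cubic bezier, #0000ff→cut S771 F1045: (114.226,24.916) → (101.082,31.960) → (68.154,63.152) → (47.932,76.189)

[3] `<path>` cubic bezier, #ff8800→engrave S342 F3999: (113.595,31.196) → (92.674,43.511) → (64.386,50.700) → (44.525,39.797)

[4] `<polygon>` closed polygon, #ff8800→engrave S342 F3999: (62.312,30.796) → (143.309,149.960) → (9.357,7.142) → (62.312,30.796) (closed)

[5] `<path>` cubic bezier, #ff8800→engrave S342 F3999: (99.404,79.289) → (69.768,95.983) → (37.482,129.891) → (17.690,138.644)

; LightBurn 1.5.06
; GRBL device profile, absolute coords
G21
G90
G0 X61.117 Y130.347
M4 S771
G01 X56.188 Y129.169 F1045
G01 X31.398 Y118.093
G01 X23.621 Y99.290
M5
G0 X114.226 Y24.916
M4 S771
G01 X101.082 Y31.960 F1045
G01 X68.154 Y63.152
G01 X47.932 Y76.189
M5
G0 X113.595 Y31.196
M4 S342
G01 X92.674 Y43.511 F3999
G01 X64.386 Y50.700
G01 X44.525 Y39.797
M5
G0 X62.312 Y30.796
M4 S342
G01 X143.309 Y149.960 F3999
G01 X9.357 Y7.142
G01 X62.312 Y30.796
M5
G0 X99.404 Y79.289
M4 S342
G01 X69.768 Y95.983 F3999
G01 X37.482 Y129.891
G01 X17.690 Y138.644
M5
G0 X0.000 Y0.000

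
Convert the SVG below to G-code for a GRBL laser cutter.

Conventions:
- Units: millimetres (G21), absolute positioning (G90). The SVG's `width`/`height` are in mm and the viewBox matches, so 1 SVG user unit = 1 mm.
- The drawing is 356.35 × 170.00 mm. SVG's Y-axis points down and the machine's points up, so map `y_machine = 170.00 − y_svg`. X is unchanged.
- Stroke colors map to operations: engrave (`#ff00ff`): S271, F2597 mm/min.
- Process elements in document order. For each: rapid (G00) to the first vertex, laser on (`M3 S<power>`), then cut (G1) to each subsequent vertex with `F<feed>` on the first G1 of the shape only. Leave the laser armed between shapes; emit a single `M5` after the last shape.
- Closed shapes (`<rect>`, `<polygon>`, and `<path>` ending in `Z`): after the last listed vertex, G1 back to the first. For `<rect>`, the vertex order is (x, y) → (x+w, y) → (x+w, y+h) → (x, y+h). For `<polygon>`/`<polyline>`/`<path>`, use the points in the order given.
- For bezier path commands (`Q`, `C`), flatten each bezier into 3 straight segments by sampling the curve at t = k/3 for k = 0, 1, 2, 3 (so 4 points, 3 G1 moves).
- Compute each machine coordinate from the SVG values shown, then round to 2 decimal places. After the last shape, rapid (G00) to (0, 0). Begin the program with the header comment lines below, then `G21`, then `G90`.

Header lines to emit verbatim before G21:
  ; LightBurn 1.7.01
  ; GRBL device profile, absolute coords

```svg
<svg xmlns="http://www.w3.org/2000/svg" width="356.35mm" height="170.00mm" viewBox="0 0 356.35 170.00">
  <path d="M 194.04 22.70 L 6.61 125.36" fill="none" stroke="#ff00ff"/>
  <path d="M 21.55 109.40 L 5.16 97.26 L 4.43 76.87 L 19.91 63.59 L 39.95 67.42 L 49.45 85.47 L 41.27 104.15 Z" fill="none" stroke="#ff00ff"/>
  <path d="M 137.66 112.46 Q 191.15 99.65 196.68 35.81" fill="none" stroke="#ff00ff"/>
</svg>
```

1 u = 1 mm; y_m = 170.00 − y.

[1] `<path>` line segment, #ff00ff→engrave S271 F2597: (194.04,147.30) → (6.61,44.64)

[2] `<path>` regular polygon, #ff00ff→engrave S271 F2597: (21.55,60.60) → (5.16,72.74) → (4.43,93.13) → (19.91,106.41) → (39.95,102.58) → (49.45,84.53) → (41.27,65.85) → (21.55,60.60) (closed)

[3] `<path>` quadratic bezier, #ff00ff→engrave S271 F2597: (137.66,57.54) → (167.99,71.75) → (187.66,97.30) → (196.68,134.19)

; LightBurn 1.7.01
; GRBL device profile, absolute coords
G21
G90
G00 X194.04 Y147.30
M3 S271
G1 X6.61 Y44.64 F2597
G00 X21.55 Y60.60
M3 S271
G1 X5.16 Y72.74 F2597
G1 X4.43 Y93.13
G1 X19.91 Y106.41
G1 X39.95 Y102.58
G1 X49.45 Y84.53
G1 X41.27 Y65.85
G1 X21.55 Y60.60
G00 X137.66 Y57.54
M3 S271
G1 X167.99 Y71.75 F2597
G1 X187.66 Y97.30
G1 X196.68 Y134.19
M5
G00 X0.00 Y0.00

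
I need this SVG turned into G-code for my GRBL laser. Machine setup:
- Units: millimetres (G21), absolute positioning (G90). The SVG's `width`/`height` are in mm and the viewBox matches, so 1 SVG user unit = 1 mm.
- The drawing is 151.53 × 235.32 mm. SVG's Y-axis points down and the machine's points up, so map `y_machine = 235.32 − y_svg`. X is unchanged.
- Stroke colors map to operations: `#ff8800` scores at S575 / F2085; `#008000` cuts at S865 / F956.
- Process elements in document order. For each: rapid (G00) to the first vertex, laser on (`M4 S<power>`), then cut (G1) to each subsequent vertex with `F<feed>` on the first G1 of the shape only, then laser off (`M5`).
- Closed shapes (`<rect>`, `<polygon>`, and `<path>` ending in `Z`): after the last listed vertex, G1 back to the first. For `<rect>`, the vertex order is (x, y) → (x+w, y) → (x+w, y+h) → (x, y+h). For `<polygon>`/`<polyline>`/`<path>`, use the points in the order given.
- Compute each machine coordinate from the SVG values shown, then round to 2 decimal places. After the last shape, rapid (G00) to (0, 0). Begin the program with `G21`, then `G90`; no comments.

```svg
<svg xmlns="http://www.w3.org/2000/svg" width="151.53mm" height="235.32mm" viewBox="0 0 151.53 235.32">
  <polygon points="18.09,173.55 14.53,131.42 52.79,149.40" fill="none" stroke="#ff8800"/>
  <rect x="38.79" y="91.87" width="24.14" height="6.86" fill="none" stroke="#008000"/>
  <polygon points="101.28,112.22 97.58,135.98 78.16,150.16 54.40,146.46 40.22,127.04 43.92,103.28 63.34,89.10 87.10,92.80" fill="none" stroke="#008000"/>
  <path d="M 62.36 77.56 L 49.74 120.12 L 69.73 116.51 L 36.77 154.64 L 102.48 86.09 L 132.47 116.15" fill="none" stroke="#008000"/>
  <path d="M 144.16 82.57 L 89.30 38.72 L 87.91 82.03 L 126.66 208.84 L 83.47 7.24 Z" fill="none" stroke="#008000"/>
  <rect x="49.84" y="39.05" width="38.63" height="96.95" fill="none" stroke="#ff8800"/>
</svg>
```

Since the viewBox matches the mm dimensions, user units are millimetres directly. The only transform is the Y-flip y_m = 235.32 − y_svg.

Shape 1 is a regular polygon drawn with `<polygon>`. Its stroke #ff8800 means score at S575, F2085. After flipping Y the toolpath is (18.09,61.77) → (14.53,103.90) → (52.79,85.92) → (18.09,61.77), returning to the start.

Shape 2 is a rectangle drawn with `<rect>`. Its stroke #008000 means cut at S865, F956. After flipping Y the toolpath is (38.79,143.45) → (62.93,143.45) → (62.93,136.59) → (38.79,136.59) → (38.79,143.45), returning to the start.

Shape 3 is a regular polygon drawn with `<polygon>`. Its stroke #008000 means cut at S865, F956. After flipping Y the toolpath is (101.28,123.10) → (97.58,99.34) → (78.16,85.16) → (54.40,88.86) → (40.22,108.28) → (43.92,132.04) → (63.34,146.22) → (87.10,142.52) → (101.28,123.10), returning to the start.

Shape 4 is a open polyline drawn with `<path>`. Its stroke #008000 means cut at S865, F956. After flipping Y the toolpath is (62.36,157.76) → (49.74,115.20) → (69.73,118.81) → (36.77,80.68) → (102.48,149.23) → (132.47,119.17).

Shape 5 is a closed polygon drawn with `<path>`. Its stroke #008000 means cut at S865, F956. After flipping Y the toolpath is (144.16,152.75) → (89.30,196.60) → (87.91,153.29) → (126.66,26.48) → (83.47,228.08) → (144.16,152.75), returning to the start.

Shape 6 is a rectangle drawn with `<rect>`. Its stroke #ff8800 means score at S575, F2085. After flipping Y the toolpath is (49.84,196.27) → (88.47,196.27) → (88.47,99.32) → (49.84,99.32) → (49.84,196.27), returning to the start.

G21
G90
G00 X18.09 Y61.77
M4 S575
G1 X14.53 Y103.90 F2085
G1 X52.79 Y85.92
G1 X18.09 Y61.77
M5
G00 X38.79 Y143.45
M4 S865
G1 X62.93 Y143.45 F956
G1 X62.93 Y136.59
G1 X38.79 Y136.59
G1 X38.79 Y143.45
M5
G00 X101.28 Y123.10
M4 S865
G1 X97.58 Y99.34 F956
G1 X78.16 Y85.16
G1 X54.40 Y88.86
G1 X40.22 Y108.28
G1 X43.92 Y132.04
G1 X63.34 Y146.22
G1 X87.10 Y142.52
G1 X101.28 Y123.10
M5
G00 X62.36 Y157.76
M4 S865
G1 X49.74 Y115.20 F956
G1 X69.73 Y118.81
G1 X36.77 Y80.68
G1 X102.48 Y149.23
G1 X132.47 Y119.17
M5
G00 X144.16 Y152.75
M4 S865
G1 X89.30 Y196.60 F956
G1 X87.91 Y153.29
G1 X126.66 Y26.48
G1 X83.47 Y228.08
G1 X144.16 Y152.75
M5
G00 X49.84 Y196.27
M4 S575
G1 X88.47 Y196.27 F2085
G1 X88.47 Y99.32
G1 X49.84 Y99.32
G1 X49.84 Y196.27
M5
G00 X0.00 Y0.00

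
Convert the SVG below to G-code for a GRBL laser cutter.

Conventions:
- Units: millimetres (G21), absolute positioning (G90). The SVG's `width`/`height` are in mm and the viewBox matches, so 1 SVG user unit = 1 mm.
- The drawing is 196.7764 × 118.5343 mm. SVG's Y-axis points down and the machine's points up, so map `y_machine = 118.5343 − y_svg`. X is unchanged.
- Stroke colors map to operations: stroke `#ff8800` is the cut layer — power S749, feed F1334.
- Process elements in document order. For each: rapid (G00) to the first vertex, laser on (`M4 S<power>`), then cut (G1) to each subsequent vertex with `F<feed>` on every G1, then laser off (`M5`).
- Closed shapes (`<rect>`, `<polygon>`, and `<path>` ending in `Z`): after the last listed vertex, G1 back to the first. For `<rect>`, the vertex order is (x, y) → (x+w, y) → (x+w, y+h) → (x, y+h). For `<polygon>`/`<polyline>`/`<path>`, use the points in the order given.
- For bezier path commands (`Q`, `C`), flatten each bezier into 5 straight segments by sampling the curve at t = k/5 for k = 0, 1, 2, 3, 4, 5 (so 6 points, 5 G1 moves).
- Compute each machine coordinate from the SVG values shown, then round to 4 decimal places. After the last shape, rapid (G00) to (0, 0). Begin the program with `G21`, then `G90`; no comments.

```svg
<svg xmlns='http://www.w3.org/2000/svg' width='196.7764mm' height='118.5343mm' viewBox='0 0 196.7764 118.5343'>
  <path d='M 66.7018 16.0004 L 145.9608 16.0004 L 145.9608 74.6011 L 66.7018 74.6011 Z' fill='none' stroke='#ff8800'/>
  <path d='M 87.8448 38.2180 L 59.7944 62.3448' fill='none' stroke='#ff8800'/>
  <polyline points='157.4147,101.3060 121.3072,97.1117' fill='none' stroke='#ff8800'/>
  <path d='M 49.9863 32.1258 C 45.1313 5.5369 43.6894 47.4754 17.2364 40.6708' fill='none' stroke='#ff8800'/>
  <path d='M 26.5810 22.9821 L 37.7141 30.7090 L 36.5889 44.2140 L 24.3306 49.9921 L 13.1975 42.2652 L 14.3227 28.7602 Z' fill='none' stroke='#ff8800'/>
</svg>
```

1 u = 1 mm; y_m = 118.5343 − y.

[1] `<path>` rectangle, #ff8800→cut S749 F1334: (66.7018,102.5339) → (145.9608,102.5339) → (145.9608,43.9332) → (66.7018,43.9332) → (66.7018,102.5339) (closed)

[2] `<path>` line segment, #ff8800→cut S749 F1334: (87.8448,80.3163) → (59.7944,56.1895)

[3] `<polyline>` line segment, #ff8800→cut S749 F1334: (157.4147,17.2283) → (121.3072,21.4226)

[4] `<path>` cubic bezier, #ff8800→cut S749 F1334: (49.9863,86.4085) → (47.2555,95.0767) → (43.9794,92.9273) → (38.7938,85.5894) → (30.3343,78.6917) → (17.2364,77.8635)

[5] `<path>` regular polygon, #ff8800→cut S749 F1334: (26.5810,95.5522) → (37.7141,87.8253) → (36.5889,74.3203) → (24.3306,68.5422) → (13.1975,76.2691) → (14.3227,89.7741) → (26.5810,95.5522) (closed)

G21
G90
G00 X66.7018 Y102.5339
M4 S749
G1 X145.9608 Y102.5339 F1334
G1 X145.9608 Y43.9332 F1334
G1 X66.7018 Y43.9332 F1334
G1 X66.7018 Y102.5339 F1334
M5
G00 X87.8448 Y80.3163
M4 S749
G1 X59.7944 Y56.1895 F1334
M5
G00 X157.4147 Y17.2283
M4 S749
G1 X121.3072 Y21.4226 F1334
M5
G00 X49.9863 Y86.4085
M4 S749
G1 X47.2555 Y95.0767 F1334
G1 X43.9794 Y92.9273 F1334
G1 X38.7938 Y85.5894 F1334
G1 X30.3343 Y78.6917 F1334
G1 X17.2364 Y77.8635 F1334
M5
G00 X26.5810 Y95.5522
M4 S749
G1 X37.7141 Y87.8253 F1334
G1 X36.5889 Y74.3203 F1334
G1 X24.3306 Y68.5422 F1334
G1 X13.1975 Y76.2691 F1334
G1 X14.3227 Y89.7741 F1334
G1 X26.5810 Y95.5522 F1334
M5
G00 X0.0000 Y0.0000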